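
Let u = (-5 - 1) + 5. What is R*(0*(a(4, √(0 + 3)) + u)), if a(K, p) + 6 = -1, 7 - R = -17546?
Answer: 0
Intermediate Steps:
R = 17553 (R = 7 - 1*(-17546) = 7 + 17546 = 17553)
a(K, p) = -7 (a(K, p) = -6 - 1 = -7)
u = -1 (u = -6 + 5 = -1)
R*(0*(a(4, √(0 + 3)) + u)) = 17553*(0*(-7 - 1)) = 17553*(0*(-8)) = 17553*0 = 0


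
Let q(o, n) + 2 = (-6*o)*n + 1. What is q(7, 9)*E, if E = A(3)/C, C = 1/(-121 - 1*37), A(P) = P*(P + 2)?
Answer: 898230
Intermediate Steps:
q(o, n) = -1 - 6*n*o (q(o, n) = -2 + ((-6*o)*n + 1) = -2 + (-6*n*o + 1) = -2 + (1 - 6*n*o) = -1 - 6*n*o)
A(P) = P*(2 + P)
C = -1/158 (C = 1/(-121 - 37) = 1/(-158) = -1/158 ≈ -0.0063291)
E = -2370 (E = (3*(2 + 3))/(-1/158) = (3*5)*(-158) = 15*(-158) = -2370)
q(7, 9)*E = (-1 - 6*9*7)*(-2370) = (-1 - 378)*(-2370) = -379*(-2370) = 898230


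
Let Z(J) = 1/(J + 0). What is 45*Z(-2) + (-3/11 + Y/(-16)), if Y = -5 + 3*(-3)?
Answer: -1927/88 ≈ -21.898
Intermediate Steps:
Z(J) = 1/J
Y = -14 (Y = -5 - 9 = -14)
45*Z(-2) + (-3/11 + Y/(-16)) = 45/(-2) + (-3/11 - 14/(-16)) = 45*(-1/2) + (-3*1/11 - 14*(-1/16)) = -45/2 + (-3/11 + 7/8) = -45/2 + 53/88 = -1927/88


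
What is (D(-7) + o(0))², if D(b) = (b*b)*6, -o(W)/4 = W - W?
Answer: 86436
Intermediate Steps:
o(W) = 0 (o(W) = -4*(W - W) = -4*0 = 0)
D(b) = 6*b² (D(b) = b²*6 = 6*b²)
(D(-7) + o(0))² = (6*(-7)² + 0)² = (6*49 + 0)² = (294 + 0)² = 294² = 86436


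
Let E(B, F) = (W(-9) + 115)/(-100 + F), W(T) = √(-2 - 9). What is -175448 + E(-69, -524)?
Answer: -109479667/624 - I*√11/624 ≈ -1.7545e+5 - 0.0053151*I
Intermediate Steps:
W(T) = I*√11 (W(T) = √(-11) = I*√11)
E(B, F) = (115 + I*√11)/(-100 + F) (E(B, F) = (I*√11 + 115)/(-100 + F) = (115 + I*√11)/(-100 + F))
-175448 + E(-69, -524) = -175448 + (115 + I*√11)/(-100 - 524) = -175448 + (115 + I*√11)/(-624) = -175448 - (115 + I*√11)/624 = -175448 + (-115/624 - I*√11/624) = -109479667/624 - I*√11/624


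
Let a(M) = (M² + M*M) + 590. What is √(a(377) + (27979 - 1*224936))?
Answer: √87891 ≈ 296.46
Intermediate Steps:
a(M) = 590 + 2*M² (a(M) = (M² + M²) + 590 = 2*M² + 590 = 590 + 2*M²)
√(a(377) + (27979 - 1*224936)) = √((590 + 2*377²) + (27979 - 1*224936)) = √((590 + 2*142129) + (27979 - 224936)) = √((590 + 284258) - 196957) = √(284848 - 196957) = √87891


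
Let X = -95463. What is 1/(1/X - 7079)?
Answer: -95463/675782578 ≈ -0.00014126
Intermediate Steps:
1/(1/X - 7079) = 1/(1/(-95463) - 7079) = 1/(-1/95463 - 7079) = 1/(-675782578/95463) = -95463/675782578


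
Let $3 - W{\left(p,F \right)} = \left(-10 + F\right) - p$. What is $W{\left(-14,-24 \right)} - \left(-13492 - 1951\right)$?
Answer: $15466$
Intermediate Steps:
$W{\left(p,F \right)} = 13 + p - F$ ($W{\left(p,F \right)} = 3 - \left(\left(-10 + F\right) - p\right) = 3 - \left(-10 + F - p\right) = 3 + \left(10 + p - F\right) = 13 + p - F$)
$W{\left(-14,-24 \right)} - \left(-13492 - 1951\right) = \left(13 - 14 - -24\right) - \left(-13492 - 1951\right) = \left(13 - 14 + 24\right) - -15443 = 23 + 15443 = 15466$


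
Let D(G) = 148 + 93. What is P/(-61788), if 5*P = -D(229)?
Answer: 241/308940 ≈ 0.00078009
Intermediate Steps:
D(G) = 241
P = -241/5 (P = (-1*241)/5 = (1/5)*(-241) = -241/5 ≈ -48.200)
P/(-61788) = -241/5/(-61788) = -241/5*(-1/61788) = 241/308940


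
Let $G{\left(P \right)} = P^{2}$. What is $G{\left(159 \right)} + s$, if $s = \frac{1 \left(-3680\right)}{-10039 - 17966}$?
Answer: $\frac{141599617}{5601} \approx 25281.0$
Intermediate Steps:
$s = \frac{736}{5601}$ ($s = - \frac{3680}{-28005} = \left(-3680\right) \left(- \frac{1}{28005}\right) = \frac{736}{5601} \approx 0.13141$)
$G{\left(159 \right)} + s = 159^{2} + \frac{736}{5601} = 25281 + \frac{736}{5601} = \frac{141599617}{5601}$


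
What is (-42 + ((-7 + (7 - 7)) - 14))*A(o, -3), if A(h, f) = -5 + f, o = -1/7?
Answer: 504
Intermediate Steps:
o = -1/7 (o = -1*1/7 = -1/7 ≈ -0.14286)
(-42 + ((-7 + (7 - 7)) - 14))*A(o, -3) = (-42 + ((-7 + (7 - 7)) - 14))*(-5 - 3) = (-42 + ((-7 + 0) - 14))*(-8) = (-42 + (-7 - 14))*(-8) = (-42 - 21)*(-8) = -63*(-8) = 504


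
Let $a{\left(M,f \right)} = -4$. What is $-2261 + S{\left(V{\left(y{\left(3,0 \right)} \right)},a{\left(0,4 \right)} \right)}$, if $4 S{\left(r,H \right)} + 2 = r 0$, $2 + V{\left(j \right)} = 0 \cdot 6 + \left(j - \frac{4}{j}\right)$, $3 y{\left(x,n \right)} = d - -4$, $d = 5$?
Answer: $- \frac{4523}{2} \approx -2261.5$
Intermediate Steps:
$y{\left(x,n \right)} = 3$ ($y{\left(x,n \right)} = \frac{5 - -4}{3} = \frac{5 + 4}{3} = \frac{1}{3} \cdot 9 = 3$)
$V{\left(j \right)} = -2 + j - \frac{4}{j}$ ($V{\left(j \right)} = -2 + \left(0 \cdot 6 + \left(j - \frac{4}{j}\right)\right) = -2 + \left(0 + \left(j - \frac{4}{j}\right)\right) = -2 + \left(j - \frac{4}{j}\right) = -2 + j - \frac{4}{j}$)
$S{\left(r,H \right)} = - \frac{1}{2}$ ($S{\left(r,H \right)} = - \frac{1}{2} + \frac{r 0}{4} = - \frac{1}{2} + \frac{1}{4} \cdot 0 = - \frac{1}{2} + 0 = - \frac{1}{2}$)
$-2261 + S{\left(V{\left(y{\left(3,0 \right)} \right)},a{\left(0,4 \right)} \right)} = -2261 - \frac{1}{2} = - \frac{4523}{2}$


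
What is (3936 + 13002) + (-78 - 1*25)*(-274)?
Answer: 45160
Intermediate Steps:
(3936 + 13002) + (-78 - 1*25)*(-274) = 16938 + (-78 - 25)*(-274) = 16938 - 103*(-274) = 16938 + 28222 = 45160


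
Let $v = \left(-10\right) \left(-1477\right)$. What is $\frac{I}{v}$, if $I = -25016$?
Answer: $- \frac{12508}{7385} \approx -1.6937$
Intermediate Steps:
$v = 14770$
$\frac{I}{v} = - \frac{25016}{14770} = \left(-25016\right) \frac{1}{14770} = - \frac{12508}{7385}$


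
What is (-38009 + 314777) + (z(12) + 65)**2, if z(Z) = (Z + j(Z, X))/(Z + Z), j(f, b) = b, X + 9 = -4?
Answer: 161848849/576 ≈ 2.8099e+5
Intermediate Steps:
X = -13 (X = -9 - 4 = -13)
z(Z) = (-13 + Z)/(2*Z) (z(Z) = (Z - 13)/(Z + Z) = (-13 + Z)/((2*Z)) = (-13 + Z)*(1/(2*Z)) = (-13 + Z)/(2*Z))
(-38009 + 314777) + (z(12) + 65)**2 = (-38009 + 314777) + ((1/2)*(-13 + 12)/12 + 65)**2 = 276768 + ((1/2)*(1/12)*(-1) + 65)**2 = 276768 + (-1/24 + 65)**2 = 276768 + (1559/24)**2 = 276768 + 2430481/576 = 161848849/576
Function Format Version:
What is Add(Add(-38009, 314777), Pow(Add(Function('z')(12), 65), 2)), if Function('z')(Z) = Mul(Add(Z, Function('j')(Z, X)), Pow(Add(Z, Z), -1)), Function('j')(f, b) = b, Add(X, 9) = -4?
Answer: Rational(161848849, 576) ≈ 2.8099e+5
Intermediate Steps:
X = -13 (X = Add(-9, -4) = -13)
Function('z')(Z) = Mul(Rational(1, 2), Pow(Z, -1), Add(-13, Z)) (Function('z')(Z) = Mul(Add(Z, -13), Pow(Add(Z, Z), -1)) = Mul(Add(-13, Z), Pow(Mul(2, Z), -1)) = Mul(Add(-13, Z), Mul(Rational(1, 2), Pow(Z, -1))) = Mul(Rational(1, 2), Pow(Z, -1), Add(-13, Z)))
Add(Add(-38009, 314777), Pow(Add(Function('z')(12), 65), 2)) = Add(Add(-38009, 314777), Pow(Add(Mul(Rational(1, 2), Pow(12, -1), Add(-13, 12)), 65), 2)) = Add(276768, Pow(Add(Mul(Rational(1, 2), Rational(1, 12), -1), 65), 2)) = Add(276768, Pow(Add(Rational(-1, 24), 65), 2)) = Add(276768, Pow(Rational(1559, 24), 2)) = Add(276768, Rational(2430481, 576)) = Rational(161848849, 576)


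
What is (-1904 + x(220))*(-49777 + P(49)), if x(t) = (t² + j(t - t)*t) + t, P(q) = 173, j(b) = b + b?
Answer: -2317300464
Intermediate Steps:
j(b) = 2*b
x(t) = t + t² (x(t) = (t² + (2*(t - t))*t) + t = (t² + (2*0)*t) + t = (t² + 0*t) + t = (t² + 0) + t = t² + t = t + t²)
(-1904 + x(220))*(-49777 + P(49)) = (-1904 + 220*(1 + 220))*(-49777 + 173) = (-1904 + 220*221)*(-49604) = (-1904 + 48620)*(-49604) = 46716*(-49604) = -2317300464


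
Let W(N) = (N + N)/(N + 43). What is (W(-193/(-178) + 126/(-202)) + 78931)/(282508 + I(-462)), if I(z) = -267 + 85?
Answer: 61671411581/220590620558 ≈ 0.27957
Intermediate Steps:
I(z) = -182
W(N) = 2*N/(43 + N) (W(N) = (2*N)/(43 + N) = 2*N/(43 + N))
(W(-193/(-178) + 126/(-202)) + 78931)/(282508 + I(-462)) = (2*(-193/(-178) + 126/(-202))/(43 + (-193/(-178) + 126/(-202))) + 78931)/(282508 - 182) = (2*(-193*(-1/178) + 126*(-1/202))/(43 + (-193*(-1/178) + 126*(-1/202))) + 78931)/282326 = (2*(193/178 - 63/101)/(43 + (193/178 - 63/101)) + 78931)*(1/282326) = (2*(8279/17978)/(43 + 8279/17978) + 78931)*(1/282326) = (2*(8279/17978)/(781333/17978) + 78931)*(1/282326) = (2*(8279/17978)*(17978/781333) + 78931)*(1/282326) = (16558/781333 + 78931)*(1/282326) = (61671411581/781333)*(1/282326) = 61671411581/220590620558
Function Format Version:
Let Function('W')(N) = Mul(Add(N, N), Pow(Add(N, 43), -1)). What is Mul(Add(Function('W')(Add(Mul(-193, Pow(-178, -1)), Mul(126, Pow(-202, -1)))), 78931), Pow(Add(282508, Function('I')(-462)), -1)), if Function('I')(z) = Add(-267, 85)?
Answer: Rational(61671411581, 220590620558) ≈ 0.27957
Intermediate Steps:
Function('I')(z) = -182
Function('W')(N) = Mul(2, N, Pow(Add(43, N), -1)) (Function('W')(N) = Mul(Mul(2, N), Pow(Add(43, N), -1)) = Mul(2, N, Pow(Add(43, N), -1)))
Mul(Add(Function('W')(Add(Mul(-193, Pow(-178, -1)), Mul(126, Pow(-202, -1)))), 78931), Pow(Add(282508, Function('I')(-462)), -1)) = Mul(Add(Mul(2, Add(Mul(-193, Pow(-178, -1)), Mul(126, Pow(-202, -1))), Pow(Add(43, Add(Mul(-193, Pow(-178, -1)), Mul(126, Pow(-202, -1)))), -1)), 78931), Pow(Add(282508, -182), -1)) = Mul(Add(Mul(2, Add(Mul(-193, Rational(-1, 178)), Mul(126, Rational(-1, 202))), Pow(Add(43, Add(Mul(-193, Rational(-1, 178)), Mul(126, Rational(-1, 202)))), -1)), 78931), Pow(282326, -1)) = Mul(Add(Mul(2, Add(Rational(193, 178), Rational(-63, 101)), Pow(Add(43, Add(Rational(193, 178), Rational(-63, 101))), -1)), 78931), Rational(1, 282326)) = Mul(Add(Mul(2, Rational(8279, 17978), Pow(Add(43, Rational(8279, 17978)), -1)), 78931), Rational(1, 282326)) = Mul(Add(Mul(2, Rational(8279, 17978), Pow(Rational(781333, 17978), -1)), 78931), Rational(1, 282326)) = Mul(Add(Mul(2, Rational(8279, 17978), Rational(17978, 781333)), 78931), Rational(1, 282326)) = Mul(Add(Rational(16558, 781333), 78931), Rational(1, 282326)) = Mul(Rational(61671411581, 781333), Rational(1, 282326)) = Rational(61671411581, 220590620558)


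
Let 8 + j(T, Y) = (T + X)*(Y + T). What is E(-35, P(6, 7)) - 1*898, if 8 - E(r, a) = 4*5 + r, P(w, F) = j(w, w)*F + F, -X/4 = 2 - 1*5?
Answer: -875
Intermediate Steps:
X = 12 (X = -4*(2 - 1*5) = -4*(2 - 5) = -4*(-3) = 12)
j(T, Y) = -8 + (12 + T)*(T + Y) (j(T, Y) = -8 + (T + 12)*(Y + T) = -8 + (12 + T)*(T + Y))
P(w, F) = F + F*(-8 + 2*w² + 24*w) (P(w, F) = (-8 + w² + 12*w + 12*w + w*w)*F + F = (-8 + w² + 12*w + 12*w + w²)*F + F = (-8 + 2*w² + 24*w)*F + F = F*(-8 + 2*w² + 24*w) + F = F + F*(-8 + 2*w² + 24*w))
E(r, a) = -12 - r (E(r, a) = 8 - (4*5 + r) = 8 - (20 + r) = 8 + (-20 - r) = -12 - r)
E(-35, P(6, 7)) - 1*898 = (-12 - 1*(-35)) - 1*898 = (-12 + 35) - 898 = 23 - 898 = -875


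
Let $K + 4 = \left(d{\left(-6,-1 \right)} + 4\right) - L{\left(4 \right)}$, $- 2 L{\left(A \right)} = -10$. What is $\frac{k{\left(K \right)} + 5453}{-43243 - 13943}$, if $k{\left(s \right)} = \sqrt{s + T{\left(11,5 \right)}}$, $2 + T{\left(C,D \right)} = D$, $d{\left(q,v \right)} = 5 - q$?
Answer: $- \frac{2728}{28593} \approx -0.095408$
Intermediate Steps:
$L{\left(A \right)} = 5$ ($L{\left(A \right)} = \left(- \frac{1}{2}\right) \left(-10\right) = 5$)
$T{\left(C,D \right)} = -2 + D$
$K = 6$ ($K = -4 + \left(\left(\left(5 - -6\right) + 4\right) - 5\right) = -4 + \left(\left(\left(5 + 6\right) + 4\right) - 5\right) = -4 + \left(\left(11 + 4\right) - 5\right) = -4 + \left(15 - 5\right) = -4 + 10 = 6$)
$k{\left(s \right)} = \sqrt{3 + s}$ ($k{\left(s \right)} = \sqrt{s + \left(-2 + 5\right)} = \sqrt{s + 3} = \sqrt{3 + s}$)
$\frac{k{\left(K \right)} + 5453}{-43243 - 13943} = \frac{\sqrt{3 + 6} + 5453}{-43243 - 13943} = \frac{\sqrt{9} + 5453}{-57186} = \left(3 + 5453\right) \left(- \frac{1}{57186}\right) = 5456 \left(- \frac{1}{57186}\right) = - \frac{2728}{28593}$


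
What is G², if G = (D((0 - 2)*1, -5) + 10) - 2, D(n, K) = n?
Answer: 36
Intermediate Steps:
G = 6 (G = ((0 - 2)*1 + 10) - 2 = (-2*1 + 10) - 2 = (-2 + 10) - 2 = 8 - 2 = 6)
G² = 6² = 36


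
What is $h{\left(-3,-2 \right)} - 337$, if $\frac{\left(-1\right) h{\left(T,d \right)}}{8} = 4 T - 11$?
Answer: $-153$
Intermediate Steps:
$h{\left(T,d \right)} = 88 - 32 T$ ($h{\left(T,d \right)} = - 8 \left(4 T - 11\right) = - 8 \left(-11 + 4 T\right) = 88 - 32 T$)
$h{\left(-3,-2 \right)} - 337 = \left(88 - -96\right) - 337 = \left(88 + 96\right) - 337 = 184 - 337 = -153$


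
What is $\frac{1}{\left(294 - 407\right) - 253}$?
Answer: $- \frac{1}{366} \approx -0.0027322$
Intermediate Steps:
$\frac{1}{\left(294 - 407\right) - 253} = \frac{1}{-113 - 253} = \frac{1}{-366} = - \frac{1}{366}$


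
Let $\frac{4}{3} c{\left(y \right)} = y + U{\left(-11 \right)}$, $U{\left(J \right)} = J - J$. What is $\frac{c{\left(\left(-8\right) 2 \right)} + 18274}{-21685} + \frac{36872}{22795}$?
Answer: $\frac{76657406}{98861915} \approx 0.7754$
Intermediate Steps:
$U{\left(J \right)} = 0$
$c{\left(y \right)} = \frac{3 y}{4}$ ($c{\left(y \right)} = \frac{3 \left(y + 0\right)}{4} = \frac{3 y}{4}$)
$\frac{c{\left(\left(-8\right) 2 \right)} + 18274}{-21685} + \frac{36872}{22795} = \frac{\frac{3 \left(\left(-8\right) 2\right)}{4} + 18274}{-21685} + \frac{36872}{22795} = \left(\frac{3}{4} \left(-16\right) + 18274\right) \left(- \frac{1}{21685}\right) + 36872 \cdot \frac{1}{22795} = \left(-12 + 18274\right) \left(- \frac{1}{21685}\right) + \frac{36872}{22795} = 18262 \left(- \frac{1}{21685}\right) + \frac{36872}{22795} = - \frac{18262}{21685} + \frac{36872}{22795} = \frac{76657406}{98861915}$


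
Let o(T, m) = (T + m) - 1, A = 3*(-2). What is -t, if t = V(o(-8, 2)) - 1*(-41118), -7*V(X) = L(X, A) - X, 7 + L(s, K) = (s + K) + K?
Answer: -287845/7 ≈ -41121.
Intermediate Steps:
A = -6
o(T, m) = -1 + T + m
L(s, K) = -7 + s + 2*K (L(s, K) = -7 + ((s + K) + K) = -7 + ((K + s) + K) = -7 + (s + 2*K) = -7 + s + 2*K)
V(X) = 19/7 (V(X) = -((-7 + X + 2*(-6)) - X)/7 = -((-7 + X - 12) - X)/7 = -((-19 + X) - X)/7 = -1/7*(-19) = 19/7)
t = 287845/7 (t = 19/7 - 1*(-41118) = 19/7 + 41118 = 287845/7 ≈ 41121.)
-t = -1*287845/7 = -287845/7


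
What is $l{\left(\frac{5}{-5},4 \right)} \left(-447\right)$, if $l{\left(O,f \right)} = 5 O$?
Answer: $2235$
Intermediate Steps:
$l{\left(\frac{5}{-5},4 \right)} \left(-447\right) = 5 \frac{5}{-5} \left(-447\right) = 5 \cdot 5 \left(- \frac{1}{5}\right) \left(-447\right) = 5 \left(-1\right) \left(-447\right) = \left(-5\right) \left(-447\right) = 2235$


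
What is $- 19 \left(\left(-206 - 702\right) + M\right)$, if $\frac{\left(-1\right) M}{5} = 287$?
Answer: $44517$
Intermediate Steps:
$M = -1435$ ($M = \left(-5\right) 287 = -1435$)
$- 19 \left(\left(-206 - 702\right) + M\right) = - 19 \left(\left(-206 - 702\right) - 1435\right) = - 19 \left(-908 - 1435\right) = \left(-19\right) \left(-2343\right) = 44517$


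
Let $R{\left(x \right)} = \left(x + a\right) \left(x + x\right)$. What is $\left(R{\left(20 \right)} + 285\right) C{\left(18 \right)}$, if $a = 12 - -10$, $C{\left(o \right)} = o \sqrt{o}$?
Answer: $106110 \sqrt{2} \approx 1.5006 \cdot 10^{5}$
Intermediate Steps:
$C{\left(o \right)} = o^{\frac{3}{2}}$
$a = 22$ ($a = 12 + 10 = 22$)
$R{\left(x \right)} = 2 x \left(22 + x\right)$ ($R{\left(x \right)} = \left(x + 22\right) \left(x + x\right) = \left(22 + x\right) 2 x = 2 x \left(22 + x\right)$)
$\left(R{\left(20 \right)} + 285\right) C{\left(18 \right)} = \left(2 \cdot 20 \left(22 + 20\right) + 285\right) 18^{\frac{3}{2}} = \left(2 \cdot 20 \cdot 42 + 285\right) 54 \sqrt{2} = \left(1680 + 285\right) 54 \sqrt{2} = 1965 \cdot 54 \sqrt{2} = 106110 \sqrt{2}$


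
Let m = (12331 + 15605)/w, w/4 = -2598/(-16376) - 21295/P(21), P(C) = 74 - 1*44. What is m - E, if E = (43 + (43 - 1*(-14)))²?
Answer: -174496044976/17432449 ≈ -10010.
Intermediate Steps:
P(C) = 30 (P(C) = 74 - 44 = 30)
w = -17432449/6141 (w = 4*(-2598/(-16376) - 21295/30) = 4*(-2598*(-1/16376) - 21295*1/30) = 4*(1299/8188 - 4259/6) = 4*(-17432449/24564) = -17432449/6141 ≈ -2838.7)
E = 10000 (E = (43 + (43 + 14))² = (43 + 57)² = 100² = 10000)
m = -171554976/17432449 (m = (12331 + 15605)/(-17432449/6141) = 27936*(-6141/17432449) = -171554976/17432449 ≈ -9.8411)
m - E = -171554976/17432449 - 1*10000 = -171554976/17432449 - 10000 = -174496044976/17432449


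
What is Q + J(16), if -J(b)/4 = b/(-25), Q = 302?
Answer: 7614/25 ≈ 304.56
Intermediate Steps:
J(b) = 4*b/25 (J(b) = -4*b/(-25) = -4*b*(-1)/25 = -(-4)*b/25 = 4*b/25)
Q + J(16) = 302 + (4/25)*16 = 302 + 64/25 = 7614/25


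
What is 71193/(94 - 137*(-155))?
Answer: 71193/21329 ≈ 3.3378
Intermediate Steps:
71193/(94 - 137*(-155)) = 71193/(94 + 21235) = 71193/21329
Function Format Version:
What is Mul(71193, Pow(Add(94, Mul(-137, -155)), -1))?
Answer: Rational(71193, 21329) ≈ 3.3378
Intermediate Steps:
Mul(71193, Pow(Add(94, Mul(-137, -155)), -1)) = Mul(71193, Pow(Add(94, 21235), -1)) = Mul(71193, Pow(21329, -1)) = Mul(71193, Rational(1, 21329)) = Rational(71193, 21329)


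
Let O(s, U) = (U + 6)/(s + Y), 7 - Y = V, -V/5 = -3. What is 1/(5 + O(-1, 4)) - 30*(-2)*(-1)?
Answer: -2091/35 ≈ -59.743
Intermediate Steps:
V = 15 (V = -5*(-3) = 15)
Y = -8 (Y = 7 - 1*15 = 7 - 15 = -8)
O(s, U) = (6 + U)/(-8 + s) (O(s, U) = (U + 6)/(s - 8) = (6 + U)/(-8 + s))
1/(5 + O(-1, 4)) - 30*(-2)*(-1) = 1/(5 + (6 + 4)/(-8 - 1)) - 30*(-2)*(-1) = 1/(5 + 10/(-9)) - 5*(-12)*(-1) = 1/(5 - ⅑*10) + 60*(-1) = 1/(5 - 10/9) - 60 = 1/(35/9) - 60 = 9/35 - 60 = -2091/35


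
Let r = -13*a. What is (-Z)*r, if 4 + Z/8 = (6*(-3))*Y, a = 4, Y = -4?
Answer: 28288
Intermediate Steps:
r = -52 (r = -13*4 = -52)
Z = 544 (Z = -32 + 8*((6*(-3))*(-4)) = -32 + 8*(-18*(-4)) = -32 + 8*72 = -32 + 576 = 544)
(-Z)*r = -1*544*(-52) = -544*(-52) = 28288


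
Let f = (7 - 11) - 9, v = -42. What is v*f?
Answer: 546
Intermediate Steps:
f = -13 (f = -4 - 9 = -13)
v*f = -42*(-13) = 546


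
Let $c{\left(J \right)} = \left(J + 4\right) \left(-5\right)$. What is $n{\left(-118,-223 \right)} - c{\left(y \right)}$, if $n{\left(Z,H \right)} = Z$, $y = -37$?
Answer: $-283$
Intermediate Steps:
$c{\left(J \right)} = -20 - 5 J$ ($c{\left(J \right)} = \left(4 + J\right) \left(-5\right) = -20 - 5 J$)
$n{\left(-118,-223 \right)} - c{\left(y \right)} = -118 - \left(-20 - -185\right) = -118 - \left(-20 + 185\right) = -118 - 165 = -283$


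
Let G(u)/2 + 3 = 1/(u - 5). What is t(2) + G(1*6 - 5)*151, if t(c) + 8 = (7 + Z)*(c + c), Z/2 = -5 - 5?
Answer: -2083/2 ≈ -1041.5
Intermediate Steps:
Z = -20 (Z = 2*(-5 - 5) = 2*(-10) = -20)
t(c) = -8 - 26*c (t(c) = -8 + (7 - 20)*(c + c) = -8 - 26*c)
G(u) = -6 + 2/(-5 + u) (G(u) = -6 + 2/(u - 5) = -6 + 2/(-5 + u))
t(2) + G(1*6 - 5)*151 = (-8 - 26*2) + (2*(16 - 3*(1*6 - 5))/(-5 + (1*6 - 5)))*151 = (-8 - 52) + (2*(16 - 3*(6 - 5))/(-5 + (6 - 5)))*151 = -60 + (2*(16 - 3*1)/(-5 + 1))*151 = -60 + (2*(16 - 3)/(-4))*151 = -60 + (2*(-¼)*13)*151 = -60 - 13/2*151 = -60 - 1963/2 = -2083/2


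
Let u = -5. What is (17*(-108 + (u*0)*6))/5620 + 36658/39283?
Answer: 33473593/55192615 ≈ 0.60649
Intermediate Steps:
(17*(-108 + (u*0)*6))/5620 + 36658/39283 = (17*(-108 - 5*0*6))/5620 + 36658/39283 = (17*(-108 + 0*6))*(1/5620) + 36658*(1/39283) = (17*(-108 + 0))*(1/5620) + 36658/39283 = (17*(-108))*(1/5620) + 36658/39283 = -1836*1/5620 + 36658/39283 = -459/1405 + 36658/39283 = 33473593/55192615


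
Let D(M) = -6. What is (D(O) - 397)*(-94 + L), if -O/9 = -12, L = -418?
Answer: 206336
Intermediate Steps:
O = 108 (O = -9*(-12) = 108)
(D(O) - 397)*(-94 + L) = (-6 - 397)*(-94 - 418) = -403*(-512) = 206336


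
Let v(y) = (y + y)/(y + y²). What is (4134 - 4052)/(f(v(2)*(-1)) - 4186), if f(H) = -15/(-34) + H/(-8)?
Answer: -16728/853837 ≈ -0.019592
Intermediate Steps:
v(y) = 2*y/(y + y²) (v(y) = (2*y)/(y + y²) = 2*y/(y + y²))
f(H) = 15/34 - H/8 (f(H) = -15*(-1/34) + H*(-⅛) = 15/34 - H/8)
(4134 - 4052)/(f(v(2)*(-1)) - 4186) = (4134 - 4052)/((15/34 - 2/(1 + 2)*(-1)/8) - 4186) = 82/((15/34 - 2/3*(-1)/8) - 4186) = 82/((15/34 - 2*(⅓)*(-1)/8) - 4186) = 82/((15/34 - (-1)/12) - 4186) = 82/((15/34 - ⅛*(-⅔)) - 4186) = 82/((15/34 + 1/12) - 4186) = 82/(107/204 - 4186) = 82/(-853837/204) = 82*(-204/853837) = -16728/853837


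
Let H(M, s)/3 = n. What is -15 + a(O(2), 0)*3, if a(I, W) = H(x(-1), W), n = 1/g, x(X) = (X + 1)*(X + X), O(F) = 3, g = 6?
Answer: -27/2 ≈ -13.500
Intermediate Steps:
x(X) = 2*X*(1 + X) (x(X) = (1 + X)*(2*X) = 2*X*(1 + X))
n = ⅙ (n = 1/6 = ⅙ ≈ 0.16667)
H(M, s) = ½ (H(M, s) = 3*(⅙) = ½)
a(I, W) = ½
-15 + a(O(2), 0)*3 = -15 + (½)*3 = -15 + 3/2 = -27/2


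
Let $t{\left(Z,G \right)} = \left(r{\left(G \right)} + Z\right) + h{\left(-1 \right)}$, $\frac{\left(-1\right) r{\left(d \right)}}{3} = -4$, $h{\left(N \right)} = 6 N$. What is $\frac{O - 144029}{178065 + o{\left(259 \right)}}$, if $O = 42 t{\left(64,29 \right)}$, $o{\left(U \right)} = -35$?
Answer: $- \frac{141089}{178030} \approx -0.7925$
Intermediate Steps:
$r{\left(d \right)} = 12$ ($r{\left(d \right)} = \left(-3\right) \left(-4\right) = 12$)
$t{\left(Z,G \right)} = 6 + Z$ ($t{\left(Z,G \right)} = \left(12 + Z\right) + 6 \left(-1\right) = \left(12 + Z\right) - 6 = 6 + Z$)
$O = 2940$ ($O = 42 \left(6 + 64\right) = 42 \cdot 70 = 2940$)
$\frac{O - 144029}{178065 + o{\left(259 \right)}} = \frac{2940 - 144029}{178065 - 35} = - \frac{141089}{178030}$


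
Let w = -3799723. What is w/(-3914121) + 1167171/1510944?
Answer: 3436539063401/1971339213408 ≈ 1.7433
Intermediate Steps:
w/(-3914121) + 1167171/1510944 = -3799723/(-3914121) + 1167171/1510944 = -3799723*(-1/3914121) + 1167171*(1/1510944) = 3799723/3914121 + 389057/503648 = 3436539063401/1971339213408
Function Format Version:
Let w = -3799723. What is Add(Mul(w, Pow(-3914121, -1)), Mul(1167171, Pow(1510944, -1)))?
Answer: Rational(3436539063401, 1971339213408) ≈ 1.7433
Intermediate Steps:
Add(Mul(w, Pow(-3914121, -1)), Mul(1167171, Pow(1510944, -1))) = Add(Mul(-3799723, Pow(-3914121, -1)), Mul(1167171, Pow(1510944, -1))) = Add(Mul(-3799723, Rational(-1, 3914121)), Mul(1167171, Rational(1, 1510944))) = Add(Rational(3799723, 3914121), Rational(389057, 503648)) = Rational(3436539063401, 1971339213408)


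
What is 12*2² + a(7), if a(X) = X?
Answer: 55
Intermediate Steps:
12*2² + a(7) = 12*2² + 7 = 12*4 + 7 = 48 + 7 = 55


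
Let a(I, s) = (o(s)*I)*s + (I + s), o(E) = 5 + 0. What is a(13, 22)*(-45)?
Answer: -65925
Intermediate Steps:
o(E) = 5
a(I, s) = I + s + 5*I*s (a(I, s) = (5*I)*s + (I + s) = 5*I*s + (I + s) = I + s + 5*I*s)
a(13, 22)*(-45) = (13 + 22 + 5*13*22)*(-45) = (13 + 22 + 1430)*(-45) = 1465*(-45) = -65925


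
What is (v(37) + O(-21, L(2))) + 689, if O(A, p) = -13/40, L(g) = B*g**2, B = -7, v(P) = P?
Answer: 29027/40 ≈ 725.67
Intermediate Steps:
L(g) = -7*g**2
O(A, p) = -13/40 (O(A, p) = -13*1/40 = -13/40)
(v(37) + O(-21, L(2))) + 689 = (37 - 13/40) + 689 = 1467/40 + 689 = 29027/40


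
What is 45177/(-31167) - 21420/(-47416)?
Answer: -122876291/123151206 ≈ -0.99777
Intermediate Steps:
45177/(-31167) - 21420/(-47416) = 45177*(-1/31167) - 21420*(-1/47416) = -15059/10389 + 5355/11854 = -122876291/123151206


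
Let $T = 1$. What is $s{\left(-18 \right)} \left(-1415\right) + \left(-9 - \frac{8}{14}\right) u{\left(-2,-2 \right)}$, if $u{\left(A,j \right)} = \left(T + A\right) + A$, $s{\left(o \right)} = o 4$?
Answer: $\frac{713361}{7} \approx 1.0191 \cdot 10^{5}$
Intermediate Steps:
$s{\left(o \right)} = 4 o$
$u{\left(A,j \right)} = 1 + 2 A$ ($u{\left(A,j \right)} = \left(1 + A\right) + A = 1 + 2 A$)
$s{\left(-18 \right)} \left(-1415\right) + \left(-9 - \frac{8}{14}\right) u{\left(-2,-2 \right)} = 4 \left(-18\right) \left(-1415\right) + \left(-9 - \frac{8}{14}\right) \left(1 + 2 \left(-2\right)\right) = \left(-72\right) \left(-1415\right) + \left(-9 - \frac{4}{7}\right) \left(1 - 4\right) = 101880 + \left(-9 - \frac{4}{7}\right) \left(-3\right) = 101880 - - \frac{201}{7} = 101880 + \frac{201}{7} = \frac{713361}{7}$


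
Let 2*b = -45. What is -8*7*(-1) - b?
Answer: 157/2 ≈ 78.500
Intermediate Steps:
b = -45/2 (b = (½)*(-45) = -45/2 ≈ -22.500)
-8*7*(-1) - b = -8*7*(-1) - 1*(-45/2) = -56*(-1) + 45/2 = -1*(-56) + 45/2 = 56 + 45/2 = 157/2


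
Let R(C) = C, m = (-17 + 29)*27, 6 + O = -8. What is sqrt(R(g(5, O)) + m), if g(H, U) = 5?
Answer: sqrt(329) ≈ 18.138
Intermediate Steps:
O = -14 (O = -6 - 8 = -14)
m = 324 (m = 12*27 = 324)
sqrt(R(g(5, O)) + m) = sqrt(5 + 324) = sqrt(329)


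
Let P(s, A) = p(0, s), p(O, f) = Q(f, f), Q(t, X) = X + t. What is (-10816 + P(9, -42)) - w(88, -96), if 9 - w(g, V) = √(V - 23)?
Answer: -10807 + I*√119 ≈ -10807.0 + 10.909*I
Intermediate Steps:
p(O, f) = 2*f (p(O, f) = f + f = 2*f)
P(s, A) = 2*s
w(g, V) = 9 - √(-23 + V) (w(g, V) = 9 - √(V - 23) = 9 - √(-23 + V))
(-10816 + P(9, -42)) - w(88, -96) = (-10816 + 2*9) - (9 - √(-23 - 96)) = (-10816 + 18) - (9 - √(-119)) = -10798 - (9 - I*√119) = -10798 + (-9 + I*√119) = -10807 + I*√119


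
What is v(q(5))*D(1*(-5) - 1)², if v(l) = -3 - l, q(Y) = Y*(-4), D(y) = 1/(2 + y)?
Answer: 17/16 ≈ 1.0625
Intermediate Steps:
q(Y) = -4*Y
v(q(5))*D(1*(-5) - 1)² = (-3 - (-4)*5)*(1/(2 + (1*(-5) - 1)))² = (-3 - 1*(-20))*(1/(2 + (-5 - 1)))² = (-3 + 20)*(1/(2 - 6))² = 17*(1/(-4))² = 17*(-¼)² = 17*(1/16) = 17/16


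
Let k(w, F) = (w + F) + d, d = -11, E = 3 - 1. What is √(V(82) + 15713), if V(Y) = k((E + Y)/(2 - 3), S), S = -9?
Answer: 11*√129 ≈ 124.94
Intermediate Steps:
E = 2
k(w, F) = -11 + F + w (k(w, F) = (w + F) - 11 = (F + w) - 11 = -11 + F + w)
V(Y) = -22 - Y (V(Y) = -11 - 9 + (2 + Y)/(2 - 3) = -11 - 9 + (2 + Y)/(-1) = -11 - 9 + (2 + Y)*(-1) = -11 - 9 + (-2 - Y) = -22 - Y)
√(V(82) + 15713) = √((-22 - 1*82) + 15713) = √((-22 - 82) + 15713) = √(-104 + 15713) = √15609 = 11*√129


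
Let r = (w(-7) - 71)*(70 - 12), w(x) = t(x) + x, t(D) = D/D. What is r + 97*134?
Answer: 8532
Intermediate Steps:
t(D) = 1
w(x) = 1 + x
r = -4466 (r = ((1 - 7) - 71)*(70 - 12) = (-6 - 71)*58 = -77*58 = -4466)
r + 97*134 = -4466 + 97*134 = -4466 + 12998 = 8532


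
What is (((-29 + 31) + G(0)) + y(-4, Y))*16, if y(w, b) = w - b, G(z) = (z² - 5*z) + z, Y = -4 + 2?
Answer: 0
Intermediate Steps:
Y = -2
G(z) = z² - 4*z
(((-29 + 31) + G(0)) + y(-4, Y))*16 = (((-29 + 31) + 0*(-4 + 0)) + (-4 - 1*(-2)))*16 = ((2 + 0*(-4)) + (-4 + 2))*16 = ((2 + 0) - 2)*16 = (2 - 2)*16 = 0*16 = 0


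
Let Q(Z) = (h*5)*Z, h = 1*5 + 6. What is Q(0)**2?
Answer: 0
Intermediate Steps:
h = 11 (h = 5 + 6 = 11)
Q(Z) = 55*Z (Q(Z) = (11*5)*Z = 55*Z)
Q(0)**2 = (55*0)**2 = 0**2 = 0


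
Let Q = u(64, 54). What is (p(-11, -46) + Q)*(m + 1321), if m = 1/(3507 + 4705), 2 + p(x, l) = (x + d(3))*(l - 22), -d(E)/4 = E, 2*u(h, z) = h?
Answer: 8645898241/4106 ≈ 2.1057e+6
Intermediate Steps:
u(h, z) = h/2
d(E) = -4*E
Q = 32 (Q = (½)*64 = 32)
p(x, l) = -2 + (-22 + l)*(-12 + x) (p(x, l) = -2 + (x - 4*3)*(l - 22) = -2 + (x - 12)*(-22 + l) = -2 + (-12 + x)*(-22 + l) = -2 + (-22 + l)*(-12 + x))
m = 1/8212 ≈ 0.00012177
(p(-11, -46) + Q)*(m + 1321) = ((262 - 22*(-11) - 12*(-46) - 46*(-11)) + 32)*(1/8212 + 1321) = ((262 + 242 + 552 + 506) + 32)*(10848053/8212) = (1562 + 32)*(10848053/8212) = 1594*(10848053/8212) = 8645898241/4106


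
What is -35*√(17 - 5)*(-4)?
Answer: 280*√3 ≈ 484.97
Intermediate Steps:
-35*√(17 - 5)*(-4) = -70*√3*(-4) = 280*√3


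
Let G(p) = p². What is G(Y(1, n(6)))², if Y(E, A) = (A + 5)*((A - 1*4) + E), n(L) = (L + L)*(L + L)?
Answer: 194814610387242561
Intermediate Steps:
n(L) = 4*L² (n(L) = (2*L)*(2*L) = 4*L²)
Y(E, A) = (5 + A)*(-4 + A + E) (Y(E, A) = (5 + A)*((A - 4) + E) = (5 + A)*((-4 + A) + E) = (5 + A)*(-4 + A + E))
G(Y(1, n(6)))² = ((-20 + 4*6² + (4*6²)² + 5*1 + (4*6²)*1)²)² = ((-20 + 4*36 + (4*36)² + 5 + (4*36)*1)²)² = ((-20 + 144 + 144² + 5 + 144*1)²)² = ((-20 + 144 + 20736 + 5 + 144)²)² = (21009²)² = 441378081² = 194814610387242561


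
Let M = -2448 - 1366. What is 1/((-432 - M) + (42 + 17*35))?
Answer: 1/4019 ≈ 0.00024882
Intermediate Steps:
M = -3814
1/((-432 - M) + (42 + 17*35)) = 1/((-432 - 1*(-3814)) + (42 + 17*35)) = 1/((-432 + 3814) + (42 + 595)) = 1/(3382 + 637) = 1/4019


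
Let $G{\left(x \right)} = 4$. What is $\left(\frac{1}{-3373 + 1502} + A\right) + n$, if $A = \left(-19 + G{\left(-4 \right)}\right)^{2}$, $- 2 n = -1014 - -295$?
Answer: $\frac{2187197}{3742} \approx 584.5$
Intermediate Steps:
$n = \frac{719}{2}$ ($n = - \frac{-1014 - -295}{2} = - \frac{-1014 + 295}{2} = \left(- \frac{1}{2}\right) \left(-719\right) = \frac{719}{2} \approx 359.5$)
$A = 225$ ($A = \left(-19 + 4\right)^{2} = \left(-15\right)^{2} = 225$)
$\left(\frac{1}{-3373 + 1502} + A\right) + n = \left(\frac{1}{-3373 + 1502} + 225\right) + \frac{719}{2} = \left(\frac{1}{-1871} + 225\right) + \frac{719}{2} = \left(- \frac{1}{1871} + 225\right) + \frac{719}{2} = \frac{420974}{1871} + \frac{719}{2} = \frac{2187197}{3742}$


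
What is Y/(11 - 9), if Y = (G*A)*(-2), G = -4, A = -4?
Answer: -16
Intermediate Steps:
Y = -32 (Y = -4*(-4)*(-2) = 16*(-2) = -32)
Y/(11 - 9) = -32/(11 - 9) = -32/2 = -32*½ = -16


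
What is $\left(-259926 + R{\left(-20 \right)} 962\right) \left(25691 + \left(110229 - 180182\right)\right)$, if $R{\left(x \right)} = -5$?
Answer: $11717744832$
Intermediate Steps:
$\left(-259926 + R{\left(-20 \right)} 962\right) \left(25691 + \left(110229 - 180182\right)\right) = \left(-259926 - 4810\right) \left(25691 + \left(110229 - 180182\right)\right) = - 264736 \left(25691 - 69953\right) = \left(-264736\right) \left(-44262\right) = 11717744832$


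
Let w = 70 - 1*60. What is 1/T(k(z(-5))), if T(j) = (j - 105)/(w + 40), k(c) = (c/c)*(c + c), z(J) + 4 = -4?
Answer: -50/121 ≈ -0.41322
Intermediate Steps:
z(J) = -8 (z(J) = -4 - 4 = -8)
w = 10 (w = 70 - 60 = 10)
k(c) = 2*c (k(c) = 1*(2*c) = 2*c)
T(j) = -21/10 + j/50 (T(j) = (j - 105)/(10 + 40) = (-105 + j)/50 = (-105 + j)*(1/50) = -21/10 + j/50)
1/T(k(z(-5))) = 1/(-21/10 + (2*(-8))/50) = 1/(-21/10 + (1/50)*(-16)) = 1/(-21/10 - 8/25) = 1/(-121/50) = -50/121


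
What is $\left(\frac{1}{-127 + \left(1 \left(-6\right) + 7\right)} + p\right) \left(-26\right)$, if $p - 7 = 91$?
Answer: $- \frac{160511}{63} \approx -2547.8$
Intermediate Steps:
$p = 98$ ($p = 7 + 91 = 98$)
$\left(\frac{1}{-127 + \left(1 \left(-6\right) + 7\right)} + p\right) \left(-26\right) = \left(\frac{1}{-127 + \left(1 \left(-6\right) + 7\right)} + 98\right) \left(-26\right) = \left(\frac{1}{-127 + \left(-6 + 7\right)} + 98\right) \left(-26\right) = \left(\frac{1}{-127 + 1} + 98\right) \left(-26\right) = \left(\frac{1}{-126} + 98\right) \left(-26\right) = \left(- \frac{1}{126} + 98\right) \left(-26\right) = \frac{12347}{126} \left(-26\right) = - \frac{160511}{63}$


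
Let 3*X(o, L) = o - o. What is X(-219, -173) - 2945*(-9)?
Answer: 26505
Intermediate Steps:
X(o, L) = 0 (X(o, L) = (o - o)/3 = (1/3)*0 = 0)
X(-219, -173) - 2945*(-9) = 0 - 2945*(-9) = 0 + 26505 = 26505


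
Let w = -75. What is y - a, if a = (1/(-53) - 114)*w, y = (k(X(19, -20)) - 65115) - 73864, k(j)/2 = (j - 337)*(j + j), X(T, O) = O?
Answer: -6305432/53 ≈ -1.1897e+5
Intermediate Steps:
k(j) = 4*j*(-337 + j) (k(j) = 2*((j - 337)*(j + j)) = 2*((-337 + j)*(2*j)) = 2*(2*j*(-337 + j)) = 4*j*(-337 + j))
y = -110419 (y = (4*(-20)*(-337 - 20) - 65115) - 73864 = (4*(-20)*(-357) - 65115) - 73864 = (28560 - 65115) - 73864 = -36555 - 73864 = -110419)
a = 453225/53 (a = (1/(-53) - 114)*(-75) = (-1/53 - 114)*(-75) = -6043/53*(-75) = 453225/53 ≈ 8551.4)
y - a = -110419 - 1*453225/53 = -110419 - 453225/53 = -6305432/53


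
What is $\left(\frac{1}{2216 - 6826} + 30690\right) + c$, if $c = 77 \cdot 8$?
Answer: $\frac{144320659}{4610} \approx 31306.0$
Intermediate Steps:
$c = 616$
$\left(\frac{1}{2216 - 6826} + 30690\right) + c = \left(\frac{1}{2216 - 6826} + 30690\right) + 616 = \left(\frac{1}{-4610} + 30690\right) + 616 = \left(- \frac{1}{4610} + 30690\right) + 616 = \frac{141480899}{4610} + 616 = \frac{144320659}{4610}$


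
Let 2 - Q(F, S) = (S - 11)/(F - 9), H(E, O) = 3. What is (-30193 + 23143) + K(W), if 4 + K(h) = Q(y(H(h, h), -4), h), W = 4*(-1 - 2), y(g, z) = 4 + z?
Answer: -63491/9 ≈ -7054.6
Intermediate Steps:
W = -12 (W = 4*(-3) = -12)
Q(F, S) = 2 - (-11 + S)/(-9 + F) (Q(F, S) = 2 - (S - 11)/(F - 9) = 2 - (-11 + S)/(-9 + F))
K(h) = -29/9 + h/9 (K(h) = -4 + (-7 - h + 2*(4 - 4))/(-9 + (4 - 4)) = -4 + (-7 - h + 2*0)/(-9 + 0) = -4 + (-7 - h + 0)/(-9) = -4 - (-7 - h)/9 = -4 + (7/9 + h/9) = -29/9 + h/9)
(-30193 + 23143) + K(W) = (-30193 + 23143) + (-29/9 + (⅑)*(-12)) = -7050 + (-29/9 - 4/3) = -7050 - 41/9 = -63491/9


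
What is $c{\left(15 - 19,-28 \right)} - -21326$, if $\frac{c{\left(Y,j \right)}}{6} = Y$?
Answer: $21302$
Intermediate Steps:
$c{\left(Y,j \right)} = 6 Y$
$c{\left(15 - 19,-28 \right)} - -21326 = 6 \left(15 - 19\right) - -21326 = 6 \left(-4\right) + 21326 = -24 + 21326 = 21302$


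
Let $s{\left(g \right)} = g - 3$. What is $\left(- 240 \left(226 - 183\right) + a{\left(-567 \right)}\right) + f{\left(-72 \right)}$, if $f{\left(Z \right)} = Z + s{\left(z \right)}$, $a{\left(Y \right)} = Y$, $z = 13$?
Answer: $-10949$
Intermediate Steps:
$s{\left(g \right)} = -3 + g$
$f{\left(Z \right)} = 10 + Z$ ($f{\left(Z \right)} = Z + \left(-3 + 13\right) = Z + 10 = 10 + Z$)
$\left(- 240 \left(226 - 183\right) + a{\left(-567 \right)}\right) + f{\left(-72 \right)} = \left(- 240 \left(226 - 183\right) - 567\right) + \left(10 - 72\right) = \left(\left(-240\right) 43 - 567\right) - 62 = \left(-10320 - 567\right) - 62 = -10887 - 62 = -10949$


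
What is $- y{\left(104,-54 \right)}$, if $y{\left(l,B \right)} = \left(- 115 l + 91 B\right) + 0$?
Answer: $16874$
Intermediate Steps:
$y{\left(l,B \right)} = - 115 l + 91 B$
$- y{\left(104,-54 \right)} = - (\left(-115\right) 104 + 91 \left(-54\right)) = - (-11960 - 4914) = \left(-1\right) \left(-16874\right) = 16874$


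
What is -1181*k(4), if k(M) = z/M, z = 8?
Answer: -2362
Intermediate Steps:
k(M) = 8/M
-1181*k(4) = -9448/4 = -1181*2 = -2362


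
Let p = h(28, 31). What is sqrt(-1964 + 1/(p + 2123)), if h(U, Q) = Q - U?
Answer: 113*I*sqrt(695202)/2126 ≈ 44.317*I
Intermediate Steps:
p = 3 (p = 31 - 1*28 = 31 - 28 = 3)
sqrt(-1964 + 1/(p + 2123)) = sqrt(-1964 + 1/(3 + 2123)) = sqrt(-1964 + 1/2126) = sqrt(-4175463/2126) = 113*I*sqrt(695202)/2126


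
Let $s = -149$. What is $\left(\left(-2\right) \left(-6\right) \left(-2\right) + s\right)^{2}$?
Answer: $29929$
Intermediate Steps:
$\left(\left(-2\right) \left(-6\right) \left(-2\right) + s\right)^{2} = \left(\left(-2\right) \left(-6\right) \left(-2\right) - 149\right)^{2} = \left(12 \left(-2\right) - 149\right)^{2} = \left(-24 - 149\right)^{2} = \left(-173\right)^{2} = 29929$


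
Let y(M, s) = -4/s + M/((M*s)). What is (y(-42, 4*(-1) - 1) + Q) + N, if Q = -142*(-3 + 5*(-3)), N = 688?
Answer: 16223/5 ≈ 3244.6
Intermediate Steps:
y(M, s) = -3/s (y(M, s) = -4/s + M*(1/(M*s)) = -4/s + 1/s = -3/s)
Q = 2556 (Q = -142*(-3 - 15) = -142*(-18) = 2556)
(y(-42, 4*(-1) - 1) + Q) + N = (-3/(4*(-1) - 1) + 2556) + 688 = (-3/(-4 - 1) + 2556) + 688 = (-3/(-5) + 2556) + 688 = (-3*(-⅕) + 2556) + 688 = (⅗ + 2556) + 688 = 12783/5 + 688 = 16223/5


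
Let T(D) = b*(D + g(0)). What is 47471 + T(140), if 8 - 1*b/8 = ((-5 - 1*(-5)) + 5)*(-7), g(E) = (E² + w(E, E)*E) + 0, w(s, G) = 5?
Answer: 95631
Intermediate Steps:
g(E) = E² + 5*E (g(E) = (E² + 5*E) + 0 = E² + 5*E)
b = 344 (b = 64 - 8*((-5 - 1*(-5)) + 5)*(-7) = 64 - 8*((-5 + 5) + 5)*(-7) = 64 - 8*(0 + 5)*(-7) = 64 - 40*(-7) = 64 - 8*(-35) = 64 + 280 = 344)
T(D) = 344*D (T(D) = 344*(D + 0*(5 + 0)) = 344*(D + 0*5) = 344*(D + 0) = 344*D)
47471 + T(140) = 47471 + 344*140 = 47471 + 48160 = 95631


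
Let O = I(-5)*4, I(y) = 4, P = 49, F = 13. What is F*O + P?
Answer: 257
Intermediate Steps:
O = 16 (O = 4*4 = 16)
F*O + P = 13*16 + 49 = 208 + 49 = 257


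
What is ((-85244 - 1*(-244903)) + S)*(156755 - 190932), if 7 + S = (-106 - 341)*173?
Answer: -2813484817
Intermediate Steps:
S = -77338 (S = -7 + (-106 - 341)*173 = -7 - 447*173 = -7 - 77331 = -77338)
((-85244 - 1*(-244903)) + S)*(156755 - 190932) = ((-85244 - 1*(-244903)) - 77338)*(156755 - 190932) = ((-85244 + 244903) - 77338)*(-34177) = (159659 - 77338)*(-34177) = 82321*(-34177) = -2813484817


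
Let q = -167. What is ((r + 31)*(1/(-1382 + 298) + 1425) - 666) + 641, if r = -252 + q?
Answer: -149842578/271 ≈ -5.5293e+5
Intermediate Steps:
r = -419 (r = -252 - 167 = -419)
((r + 31)*(1/(-1382 + 298) + 1425) - 666) + 641 = ((-419 + 31)*(1/(-1382 + 298) + 1425) - 666) + 641 = (-388*(1/(-1084) + 1425) - 666) + 641 = (-388*(-1/1084 + 1425) - 666) + 641 = (-388*1544699/1084 - 666) + 641 = (-149835803/271 - 666) + 641 = -150016289/271 + 641 = -149842578/271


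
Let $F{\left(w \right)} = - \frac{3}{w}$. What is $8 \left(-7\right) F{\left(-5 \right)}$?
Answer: $- \frac{168}{5} \approx -33.6$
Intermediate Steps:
$8 \left(-7\right) F{\left(-5 \right)} = 8 \left(-7\right) \left(- \frac{3}{-5}\right) = - 56 \left(\left(-3\right) \left(- \frac{1}{5}\right)\right) = \left(-56\right) \frac{3}{5} = - \frac{168}{5}$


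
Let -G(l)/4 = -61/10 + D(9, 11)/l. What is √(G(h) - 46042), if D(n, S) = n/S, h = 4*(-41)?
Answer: I*√234000544965/2255 ≈ 214.52*I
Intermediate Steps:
h = -164
G(l) = 122/5 - 36/(11*l) (G(l) = -4*(-61/10 + (9/11)/l) = -4*(-61*⅒ + (9*(1/11))/l) = -4*(-61/10 + 9/(11*l)) = 122/5 - 36/(11*l))
√(G(h) - 46042) = √((2/55)*(-90 + 671*(-164))/(-164) - 46042) = √((2/55)*(-1/164)*(-90 - 110044) - 46042) = √((2/55)*(-1/164)*(-110134) - 46042) = √(55067/2255 - 46042) = √(-103769643/2255) = I*√234000544965/2255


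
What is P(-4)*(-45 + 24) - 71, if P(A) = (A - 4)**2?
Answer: -1415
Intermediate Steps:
P(A) = (-4 + A)**2
P(-4)*(-45 + 24) - 71 = (-4 - 4)**2*(-45 + 24) - 71 = (-8)**2*(-21) - 71 = 64*(-21) - 71 = -1344 - 71 = -1415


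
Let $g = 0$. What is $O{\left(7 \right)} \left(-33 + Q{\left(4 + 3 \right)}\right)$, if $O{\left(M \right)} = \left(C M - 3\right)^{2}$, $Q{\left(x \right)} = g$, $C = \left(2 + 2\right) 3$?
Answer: $-216513$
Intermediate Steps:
$C = 12$ ($C = 4 \cdot 3 = 12$)
$Q{\left(x \right)} = 0$
$O{\left(M \right)} = \left(-3 + 12 M\right)^{2}$ ($O{\left(M \right)} = \left(12 M - 3\right)^{2} = \left(-3 + 12 M\right)^{2}$)
$O{\left(7 \right)} \left(-33 + Q{\left(4 + 3 \right)}\right) = 9 \left(-1 + 4 \cdot 7\right)^{2} \left(-33 + 0\right) = 9 \left(-1 + 28\right)^{2} \left(-33\right) = 9 \cdot 27^{2} \left(-33\right) = 9 \cdot 729 \left(-33\right) = 6561 \left(-33\right) = -216513$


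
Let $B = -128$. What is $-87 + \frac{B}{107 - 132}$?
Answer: $- \frac{2047}{25} \approx -81.88$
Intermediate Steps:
$-87 + \frac{B}{107 - 132} = -87 + \frac{1}{107 - 132} \left(-128\right) = -87 + \frac{1}{-25} \left(-128\right) = -87 - - \frac{128}{25} = -87 + \frac{128}{25} = - \frac{2047}{25}$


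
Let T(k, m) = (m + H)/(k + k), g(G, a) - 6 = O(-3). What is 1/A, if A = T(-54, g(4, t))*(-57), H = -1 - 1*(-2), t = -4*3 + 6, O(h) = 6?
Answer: 36/247 ≈ 0.14575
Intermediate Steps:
t = -6 (t = -12 + 6 = -6)
H = 1 (H = -1 + 2 = 1)
g(G, a) = 12 (g(G, a) = 6 + 6 = 12)
T(k, m) = (1 + m)/(2*k) (T(k, m) = (m + 1)/(k + k) = (1 + m)/((2*k)) = (1 + m)*(1/(2*k)) = (1 + m)/(2*k))
A = 247/36 (A = ((1/2)*(1 + 12)/(-54))*(-57) = ((1/2)*(-1/54)*13)*(-57) = -13/108*(-57) = 247/36 ≈ 6.8611)
1/A = 1/(247/36) = 36/247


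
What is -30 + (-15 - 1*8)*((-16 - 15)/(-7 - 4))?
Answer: -1043/11 ≈ -94.818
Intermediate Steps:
-30 + (-15 - 1*8)*((-16 - 15)/(-7 - 4)) = -30 + (-15 - 8)*(-31/(-11)) = -30 - (-713)*(-1)/11 = -30 - 23*31/11 = -30 - 713/11 = -1043/11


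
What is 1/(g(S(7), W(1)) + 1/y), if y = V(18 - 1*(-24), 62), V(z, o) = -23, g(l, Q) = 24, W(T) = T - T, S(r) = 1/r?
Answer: 23/551 ≈ 0.041742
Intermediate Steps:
W(T) = 0
y = -23
1/(g(S(7), W(1)) + 1/y) = 1/(24 + 1/(-23)) = 1/(24 - 1/23) = 1/(551/23) = 23/551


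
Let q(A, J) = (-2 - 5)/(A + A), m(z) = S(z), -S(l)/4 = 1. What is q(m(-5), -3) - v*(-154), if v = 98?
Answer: 120743/8 ≈ 15093.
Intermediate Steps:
S(l) = -4 (S(l) = -4*1 = -4)
m(z) = -4
q(A, J) = -7/(2*A) (q(A, J) = -7*1/(2*A) = -7/(2*A))
q(m(-5), -3) - v*(-154) = -7/2/(-4) - 1*98*(-154) = -7/2*(-¼) - 98*(-154) = 7/8 + 15092 = 120743/8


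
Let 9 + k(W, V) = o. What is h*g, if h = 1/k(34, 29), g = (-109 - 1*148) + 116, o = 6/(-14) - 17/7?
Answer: 987/83 ≈ 11.892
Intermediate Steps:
o = -20/7 (o = 6*(-1/14) - 17*⅐ = -3/7 - 17/7 = -20/7 ≈ -2.8571)
g = -141 (g = (-109 - 148) + 116 = -257 + 116 = -141)
k(W, V) = -83/7 (k(W, V) = -9 - 20/7 = -83/7)
h = -7/83 (h = 1/(-83/7) = -7/83 ≈ -0.084337)
h*g = -7/83*(-141) = 987/83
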